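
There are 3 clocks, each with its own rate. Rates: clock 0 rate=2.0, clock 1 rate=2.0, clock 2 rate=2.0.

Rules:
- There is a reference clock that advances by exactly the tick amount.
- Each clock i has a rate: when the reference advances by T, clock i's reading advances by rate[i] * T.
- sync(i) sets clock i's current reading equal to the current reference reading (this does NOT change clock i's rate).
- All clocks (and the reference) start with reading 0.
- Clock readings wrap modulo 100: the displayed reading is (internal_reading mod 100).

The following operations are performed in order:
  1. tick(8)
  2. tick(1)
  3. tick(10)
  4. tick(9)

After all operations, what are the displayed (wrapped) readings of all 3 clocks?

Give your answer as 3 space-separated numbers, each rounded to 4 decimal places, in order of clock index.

After op 1 tick(8): ref=8.0000 raw=[16.0000 16.0000 16.0000]
After op 2 tick(1): ref=9.0000 raw=[18.0000 18.0000 18.0000]
After op 3 tick(10): ref=19.0000 raw=[38.0000 38.0000 38.0000]
After op 4 tick(9): ref=28.0000 raw=[56.0000 56.0000 56.0000]
Wrap final raw readings (mod 100): 56.0000 mod 100 = 56.0000; 56.0000 mod 100 = 56.0000; 56.0000 mod 100 = 56.0000

Answer: 56.0000 56.0000 56.0000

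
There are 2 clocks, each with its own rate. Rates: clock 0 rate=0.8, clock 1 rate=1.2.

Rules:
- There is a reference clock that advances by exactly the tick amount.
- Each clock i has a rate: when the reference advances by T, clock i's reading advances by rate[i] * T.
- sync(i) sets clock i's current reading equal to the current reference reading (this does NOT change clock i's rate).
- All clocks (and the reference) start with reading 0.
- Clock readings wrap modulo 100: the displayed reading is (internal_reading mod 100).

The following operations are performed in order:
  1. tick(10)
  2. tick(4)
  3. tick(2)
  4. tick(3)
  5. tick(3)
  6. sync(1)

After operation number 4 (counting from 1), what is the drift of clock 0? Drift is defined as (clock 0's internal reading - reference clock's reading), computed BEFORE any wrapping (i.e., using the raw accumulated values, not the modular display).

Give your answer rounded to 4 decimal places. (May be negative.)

After op 1 tick(10): ref=10.0000 raw=[8.0000 12.0000]
After op 2 tick(4): ref=14.0000 raw=[11.2000 16.8000]
After op 3 tick(2): ref=16.0000 raw=[12.8000 19.2000]
After op 4 tick(3): ref=19.0000 raw=[15.2000 22.8000]
Drift of clock 0 after op 4: 15.2000 - 19.0000 = -3.8000

Answer: -3.8000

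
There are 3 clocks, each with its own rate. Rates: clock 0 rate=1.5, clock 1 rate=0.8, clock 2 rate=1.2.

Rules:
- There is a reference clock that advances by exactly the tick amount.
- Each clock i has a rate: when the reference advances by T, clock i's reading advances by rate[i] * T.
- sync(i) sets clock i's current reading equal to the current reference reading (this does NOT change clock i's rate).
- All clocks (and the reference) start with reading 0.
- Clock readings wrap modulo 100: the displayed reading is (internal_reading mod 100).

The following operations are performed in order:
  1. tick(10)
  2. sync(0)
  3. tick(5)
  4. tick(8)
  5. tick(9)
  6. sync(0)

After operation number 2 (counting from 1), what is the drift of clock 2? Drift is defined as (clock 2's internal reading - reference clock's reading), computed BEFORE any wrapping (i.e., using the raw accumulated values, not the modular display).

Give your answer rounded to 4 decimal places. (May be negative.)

After op 1 tick(10): ref=10.0000 raw=[15.0000 8.0000 12.0000]
After op 2 sync(0): ref=10.0000 raw=[10.0000 8.0000 12.0000]
Drift of clock 2 after op 2: 12.0000 - 10.0000 = 2.0000

Answer: 2.0000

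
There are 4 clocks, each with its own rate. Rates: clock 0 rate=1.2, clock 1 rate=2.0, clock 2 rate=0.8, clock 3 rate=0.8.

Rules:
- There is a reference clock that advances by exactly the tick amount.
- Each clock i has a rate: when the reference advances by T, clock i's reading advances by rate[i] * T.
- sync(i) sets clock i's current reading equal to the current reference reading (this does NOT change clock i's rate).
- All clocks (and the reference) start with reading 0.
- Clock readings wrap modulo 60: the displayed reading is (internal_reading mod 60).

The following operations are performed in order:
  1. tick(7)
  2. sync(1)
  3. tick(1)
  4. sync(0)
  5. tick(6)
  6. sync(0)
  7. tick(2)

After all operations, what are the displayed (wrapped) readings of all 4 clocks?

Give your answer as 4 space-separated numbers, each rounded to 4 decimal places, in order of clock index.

After op 1 tick(7): ref=7.0000 raw=[8.4000 14.0000 5.6000 5.6000]
After op 2 sync(1): ref=7.0000 raw=[8.4000 7.0000 5.6000 5.6000]
After op 3 tick(1): ref=8.0000 raw=[9.6000 9.0000 6.4000 6.4000]
After op 4 sync(0): ref=8.0000 raw=[8.0000 9.0000 6.4000 6.4000]
After op 5 tick(6): ref=14.0000 raw=[15.2000 21.0000 11.2000 11.2000]
After op 6 sync(0): ref=14.0000 raw=[14.0000 21.0000 11.2000 11.2000]
After op 7 tick(2): ref=16.0000 raw=[16.4000 25.0000 12.8000 12.8000]
Wrap final raw readings (mod 60): 16.4000 mod 60 = 16.4000; 25.0000 mod 60 = 25.0000; 12.8000 mod 60 = 12.8000; 12.8000 mod 60 = 12.8000

Answer: 16.4000 25.0000 12.8000 12.8000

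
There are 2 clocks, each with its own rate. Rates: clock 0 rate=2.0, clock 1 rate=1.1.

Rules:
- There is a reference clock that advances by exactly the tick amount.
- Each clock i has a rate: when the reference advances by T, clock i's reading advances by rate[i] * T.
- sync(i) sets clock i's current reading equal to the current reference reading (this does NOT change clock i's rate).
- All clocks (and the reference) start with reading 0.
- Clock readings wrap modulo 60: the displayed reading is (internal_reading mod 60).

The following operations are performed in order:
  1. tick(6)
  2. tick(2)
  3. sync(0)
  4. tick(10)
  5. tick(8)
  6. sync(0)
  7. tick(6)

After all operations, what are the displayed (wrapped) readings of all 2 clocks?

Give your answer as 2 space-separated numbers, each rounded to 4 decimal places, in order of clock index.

Answer: 38.0000 35.2000

Derivation:
After op 1 tick(6): ref=6.0000 raw=[12.0000 6.6000]
After op 2 tick(2): ref=8.0000 raw=[16.0000 8.8000]
After op 3 sync(0): ref=8.0000 raw=[8.0000 8.8000]
After op 4 tick(10): ref=18.0000 raw=[28.0000 19.8000]
After op 5 tick(8): ref=26.0000 raw=[44.0000 28.6000]
After op 6 sync(0): ref=26.0000 raw=[26.0000 28.6000]
After op 7 tick(6): ref=32.0000 raw=[38.0000 35.2000]
Wrap final raw readings (mod 60): 38.0000 mod 60 = 38.0000; 35.2000 mod 60 = 35.2000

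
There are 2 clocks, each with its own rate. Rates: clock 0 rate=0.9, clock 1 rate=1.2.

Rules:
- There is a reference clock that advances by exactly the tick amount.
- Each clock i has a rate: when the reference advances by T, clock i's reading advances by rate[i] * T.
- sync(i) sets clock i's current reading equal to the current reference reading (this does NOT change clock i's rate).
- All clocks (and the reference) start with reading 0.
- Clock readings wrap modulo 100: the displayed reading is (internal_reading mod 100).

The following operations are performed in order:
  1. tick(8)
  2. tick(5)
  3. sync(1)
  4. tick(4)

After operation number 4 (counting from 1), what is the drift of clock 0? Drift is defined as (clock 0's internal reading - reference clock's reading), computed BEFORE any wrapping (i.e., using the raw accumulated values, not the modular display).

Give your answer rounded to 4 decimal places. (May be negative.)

Answer: -1.7000

Derivation:
After op 1 tick(8): ref=8.0000 raw=[7.2000 9.6000]
After op 2 tick(5): ref=13.0000 raw=[11.7000 15.6000]
After op 3 sync(1): ref=13.0000 raw=[11.7000 13.0000]
After op 4 tick(4): ref=17.0000 raw=[15.3000 17.8000]
Drift of clock 0 after op 4: 15.3000 - 17.0000 = -1.7000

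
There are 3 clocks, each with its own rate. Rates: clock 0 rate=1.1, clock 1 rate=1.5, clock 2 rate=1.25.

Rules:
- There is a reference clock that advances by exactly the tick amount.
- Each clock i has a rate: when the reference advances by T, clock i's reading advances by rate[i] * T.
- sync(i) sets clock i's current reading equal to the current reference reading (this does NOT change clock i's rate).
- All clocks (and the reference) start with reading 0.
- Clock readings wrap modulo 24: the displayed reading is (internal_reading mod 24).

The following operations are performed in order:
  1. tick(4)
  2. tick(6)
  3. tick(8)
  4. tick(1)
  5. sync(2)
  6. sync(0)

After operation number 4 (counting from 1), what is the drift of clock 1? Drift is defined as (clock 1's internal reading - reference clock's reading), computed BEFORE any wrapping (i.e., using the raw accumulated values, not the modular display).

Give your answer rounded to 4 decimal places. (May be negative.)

Answer: 9.5000

Derivation:
After op 1 tick(4): ref=4.0000 raw=[4.4000 6.0000 5.0000]
After op 2 tick(6): ref=10.0000 raw=[11.0000 15.0000 12.5000]
After op 3 tick(8): ref=18.0000 raw=[19.8000 27.0000 22.5000]
After op 4 tick(1): ref=19.0000 raw=[20.9000 28.5000 23.7500]
Drift of clock 1 after op 4: 28.5000 - 19.0000 = 9.5000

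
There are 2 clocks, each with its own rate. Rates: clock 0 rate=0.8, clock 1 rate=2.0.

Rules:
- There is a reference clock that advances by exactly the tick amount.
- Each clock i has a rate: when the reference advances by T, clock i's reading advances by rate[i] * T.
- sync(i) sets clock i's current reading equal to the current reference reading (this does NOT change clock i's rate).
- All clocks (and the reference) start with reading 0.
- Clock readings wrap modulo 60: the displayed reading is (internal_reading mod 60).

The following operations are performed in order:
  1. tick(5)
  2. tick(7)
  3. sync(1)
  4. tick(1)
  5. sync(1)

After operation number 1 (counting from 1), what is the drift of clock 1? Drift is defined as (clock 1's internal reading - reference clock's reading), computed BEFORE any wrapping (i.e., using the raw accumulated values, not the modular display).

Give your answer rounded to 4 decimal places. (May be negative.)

After op 1 tick(5): ref=5.0000 raw=[4.0000 10.0000]
Drift of clock 1 after op 1: 10.0000 - 5.0000 = 5.0000

Answer: 5.0000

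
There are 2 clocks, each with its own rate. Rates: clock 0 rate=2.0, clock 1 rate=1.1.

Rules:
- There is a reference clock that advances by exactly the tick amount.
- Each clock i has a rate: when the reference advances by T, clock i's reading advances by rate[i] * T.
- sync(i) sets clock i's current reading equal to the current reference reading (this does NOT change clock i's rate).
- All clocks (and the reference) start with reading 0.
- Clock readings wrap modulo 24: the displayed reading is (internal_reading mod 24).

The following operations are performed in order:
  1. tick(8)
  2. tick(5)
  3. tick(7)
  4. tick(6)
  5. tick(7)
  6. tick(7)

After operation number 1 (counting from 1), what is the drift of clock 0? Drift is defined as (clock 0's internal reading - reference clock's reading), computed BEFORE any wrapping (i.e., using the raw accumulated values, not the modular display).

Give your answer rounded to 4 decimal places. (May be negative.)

Answer: 8.0000

Derivation:
After op 1 tick(8): ref=8.0000 raw=[16.0000 8.8000]
Drift of clock 0 after op 1: 16.0000 - 8.0000 = 8.0000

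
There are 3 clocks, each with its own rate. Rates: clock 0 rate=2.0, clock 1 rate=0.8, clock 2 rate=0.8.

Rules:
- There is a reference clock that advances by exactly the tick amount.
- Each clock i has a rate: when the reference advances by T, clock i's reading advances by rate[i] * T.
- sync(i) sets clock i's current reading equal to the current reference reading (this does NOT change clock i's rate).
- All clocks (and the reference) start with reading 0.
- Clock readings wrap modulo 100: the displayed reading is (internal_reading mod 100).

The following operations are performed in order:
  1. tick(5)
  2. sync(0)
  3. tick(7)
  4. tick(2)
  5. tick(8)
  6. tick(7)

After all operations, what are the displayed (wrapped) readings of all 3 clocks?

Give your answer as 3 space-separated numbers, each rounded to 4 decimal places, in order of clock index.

After op 1 tick(5): ref=5.0000 raw=[10.0000 4.0000 4.0000]
After op 2 sync(0): ref=5.0000 raw=[5.0000 4.0000 4.0000]
After op 3 tick(7): ref=12.0000 raw=[19.0000 9.6000 9.6000]
After op 4 tick(2): ref=14.0000 raw=[23.0000 11.2000 11.2000]
After op 5 tick(8): ref=22.0000 raw=[39.0000 17.6000 17.6000]
After op 6 tick(7): ref=29.0000 raw=[53.0000 23.2000 23.2000]
Wrap final raw readings (mod 100): 53.0000 mod 100 = 53.0000; 23.2000 mod 100 = 23.2000; 23.2000 mod 100 = 23.2000

Answer: 53.0000 23.2000 23.2000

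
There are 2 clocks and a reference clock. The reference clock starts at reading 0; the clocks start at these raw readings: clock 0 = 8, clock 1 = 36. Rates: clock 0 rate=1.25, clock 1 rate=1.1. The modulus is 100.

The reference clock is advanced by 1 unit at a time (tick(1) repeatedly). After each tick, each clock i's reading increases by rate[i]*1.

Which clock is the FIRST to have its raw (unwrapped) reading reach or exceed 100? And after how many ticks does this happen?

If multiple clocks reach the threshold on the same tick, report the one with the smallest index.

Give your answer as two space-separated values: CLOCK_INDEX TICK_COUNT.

clock 0: start=8, rate=1.25, needs 100-8 = 92; ticks = ceil(92/1.25) = ceil(73.6000) = 74; reading at tick 74 = 8 + 1.25*74 = 100.5000
clock 1: start=36, rate=1.1, needs 100-36 = 64; ticks = ceil(64/1.1) = ceil(58.1818) = 59; reading at tick 59 = 36 + 1.1*59 = 100.9000
Minimum tick count = 59; winners = [1]; smallest index = 1

Answer: 1 59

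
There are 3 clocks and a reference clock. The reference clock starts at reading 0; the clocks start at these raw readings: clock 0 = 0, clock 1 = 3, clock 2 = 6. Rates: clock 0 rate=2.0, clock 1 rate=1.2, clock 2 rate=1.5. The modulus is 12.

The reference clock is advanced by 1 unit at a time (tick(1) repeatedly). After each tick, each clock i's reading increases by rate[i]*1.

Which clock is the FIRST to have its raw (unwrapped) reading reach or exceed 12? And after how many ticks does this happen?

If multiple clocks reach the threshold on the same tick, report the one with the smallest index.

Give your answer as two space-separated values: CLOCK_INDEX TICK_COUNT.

Answer: 2 4

Derivation:
clock 0: start=0, rate=2.0, needs 12-0 = 12; ticks = ceil(12/2.0) = ceil(6.0000) = 6; reading at tick 6 = 0 + 2.0*6 = 12.0000
clock 1: start=3, rate=1.2, needs 12-3 = 9; ticks = ceil(9/1.2) = ceil(7.5000) = 8; reading at tick 8 = 3 + 1.2*8 = 12.6000
clock 2: start=6, rate=1.5, needs 12-6 = 6; ticks = ceil(6/1.5) = ceil(4.0000) = 4; reading at tick 4 = 6 + 1.5*4 = 12.0000
Minimum tick count = 4; winners = [2]; smallest index = 2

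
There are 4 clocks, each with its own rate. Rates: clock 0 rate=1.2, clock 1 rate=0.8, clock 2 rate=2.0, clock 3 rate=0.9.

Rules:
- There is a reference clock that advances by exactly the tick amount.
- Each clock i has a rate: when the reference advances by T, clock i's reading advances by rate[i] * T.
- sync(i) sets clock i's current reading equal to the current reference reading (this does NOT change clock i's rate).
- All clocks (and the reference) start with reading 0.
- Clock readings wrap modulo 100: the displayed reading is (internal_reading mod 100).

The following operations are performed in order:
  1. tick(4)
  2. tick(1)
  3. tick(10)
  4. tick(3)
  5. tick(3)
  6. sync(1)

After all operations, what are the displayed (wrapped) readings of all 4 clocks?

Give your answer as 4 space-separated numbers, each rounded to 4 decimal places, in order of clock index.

Answer: 25.2000 21.0000 42.0000 18.9000

Derivation:
After op 1 tick(4): ref=4.0000 raw=[4.8000 3.2000 8.0000 3.6000]
After op 2 tick(1): ref=5.0000 raw=[6.0000 4.0000 10.0000 4.5000]
After op 3 tick(10): ref=15.0000 raw=[18.0000 12.0000 30.0000 13.5000]
After op 4 tick(3): ref=18.0000 raw=[21.6000 14.4000 36.0000 16.2000]
After op 5 tick(3): ref=21.0000 raw=[25.2000 16.8000 42.0000 18.9000]
After op 6 sync(1): ref=21.0000 raw=[25.2000 21.0000 42.0000 18.9000]
Wrap final raw readings (mod 100): 25.2000 mod 100 = 25.2000; 21.0000 mod 100 = 21.0000; 42.0000 mod 100 = 42.0000; 18.9000 mod 100 = 18.9000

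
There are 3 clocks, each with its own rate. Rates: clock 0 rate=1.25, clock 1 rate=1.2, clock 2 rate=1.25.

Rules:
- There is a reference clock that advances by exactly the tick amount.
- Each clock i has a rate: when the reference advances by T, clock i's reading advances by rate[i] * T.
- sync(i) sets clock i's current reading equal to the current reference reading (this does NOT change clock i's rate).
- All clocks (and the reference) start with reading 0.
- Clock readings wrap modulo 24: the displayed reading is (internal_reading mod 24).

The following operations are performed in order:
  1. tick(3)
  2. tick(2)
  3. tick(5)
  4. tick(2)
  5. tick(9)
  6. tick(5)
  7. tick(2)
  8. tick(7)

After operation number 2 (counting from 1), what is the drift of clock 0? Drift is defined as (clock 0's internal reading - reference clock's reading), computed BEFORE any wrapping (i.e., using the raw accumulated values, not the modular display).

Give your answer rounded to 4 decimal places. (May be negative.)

Answer: 1.2500

Derivation:
After op 1 tick(3): ref=3.0000 raw=[3.7500 3.6000 3.7500]
After op 2 tick(2): ref=5.0000 raw=[6.2500 6.0000 6.2500]
Drift of clock 0 after op 2: 6.2500 - 5.0000 = 1.2500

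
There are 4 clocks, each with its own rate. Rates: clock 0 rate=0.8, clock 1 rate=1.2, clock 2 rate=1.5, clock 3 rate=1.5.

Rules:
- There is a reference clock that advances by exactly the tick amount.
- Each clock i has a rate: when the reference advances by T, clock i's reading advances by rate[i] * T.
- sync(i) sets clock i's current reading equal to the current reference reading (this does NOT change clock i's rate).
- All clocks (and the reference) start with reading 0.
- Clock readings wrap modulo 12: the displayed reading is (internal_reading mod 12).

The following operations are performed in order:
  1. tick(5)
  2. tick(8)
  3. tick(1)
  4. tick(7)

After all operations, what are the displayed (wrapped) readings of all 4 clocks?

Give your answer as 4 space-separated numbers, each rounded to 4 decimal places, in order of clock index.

After op 1 tick(5): ref=5.0000 raw=[4.0000 6.0000 7.5000 7.5000]
After op 2 tick(8): ref=13.0000 raw=[10.4000 15.6000 19.5000 19.5000]
After op 3 tick(1): ref=14.0000 raw=[11.2000 16.8000 21.0000 21.0000]
After op 4 tick(7): ref=21.0000 raw=[16.8000 25.2000 31.5000 31.5000]
Wrap final raw readings (mod 12): 16.8000 mod 12 = 4.8000; 25.2000 mod 12 = 1.2000; 31.5000 mod 12 = 7.5000; 31.5000 mod 12 = 7.5000

Answer: 4.8000 1.2000 7.5000 7.5000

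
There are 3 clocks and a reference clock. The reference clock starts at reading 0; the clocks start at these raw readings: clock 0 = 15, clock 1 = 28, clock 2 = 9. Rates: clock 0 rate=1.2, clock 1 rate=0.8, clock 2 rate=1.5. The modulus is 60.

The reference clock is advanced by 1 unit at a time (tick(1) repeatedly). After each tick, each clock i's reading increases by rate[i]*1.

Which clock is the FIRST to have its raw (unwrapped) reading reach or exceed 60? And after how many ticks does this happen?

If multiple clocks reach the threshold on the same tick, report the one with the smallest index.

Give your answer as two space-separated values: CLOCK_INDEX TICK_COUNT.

Answer: 2 34

Derivation:
clock 0: start=15, rate=1.2, needs 60-15 = 45; ticks = ceil(45/1.2) = ceil(37.5000) = 38; reading at tick 38 = 15 + 1.2*38 = 60.6000
clock 1: start=28, rate=0.8, needs 60-28 = 32; ticks = ceil(32/0.8) = ceil(40.0000) = 40; reading at tick 40 = 28 + 0.8*40 = 60.0000
clock 2: start=9, rate=1.5, needs 60-9 = 51; ticks = ceil(51/1.5) = ceil(34.0000) = 34; reading at tick 34 = 9 + 1.5*34 = 60.0000
Minimum tick count = 34; winners = [2]; smallest index = 2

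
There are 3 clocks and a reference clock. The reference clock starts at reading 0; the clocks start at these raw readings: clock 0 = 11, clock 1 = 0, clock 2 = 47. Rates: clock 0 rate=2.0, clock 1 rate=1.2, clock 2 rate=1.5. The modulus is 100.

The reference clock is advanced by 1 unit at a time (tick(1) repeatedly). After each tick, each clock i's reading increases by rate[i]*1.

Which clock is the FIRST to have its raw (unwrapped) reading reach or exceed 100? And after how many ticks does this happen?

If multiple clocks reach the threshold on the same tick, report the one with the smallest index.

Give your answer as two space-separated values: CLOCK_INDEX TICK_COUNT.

Answer: 2 36

Derivation:
clock 0: start=11, rate=2.0, needs 100-11 = 89; ticks = ceil(89/2.0) = ceil(44.5000) = 45; reading at tick 45 = 11 + 2.0*45 = 101.0000
clock 1: start=0, rate=1.2, needs 100-0 = 100; ticks = ceil(100/1.2) = ceil(83.3333) = 84; reading at tick 84 = 0 + 1.2*84 = 100.8000
clock 2: start=47, rate=1.5, needs 100-47 = 53; ticks = ceil(53/1.5) = ceil(35.3333) = 36; reading at tick 36 = 47 + 1.5*36 = 101.0000
Minimum tick count = 36; winners = [2]; smallest index = 2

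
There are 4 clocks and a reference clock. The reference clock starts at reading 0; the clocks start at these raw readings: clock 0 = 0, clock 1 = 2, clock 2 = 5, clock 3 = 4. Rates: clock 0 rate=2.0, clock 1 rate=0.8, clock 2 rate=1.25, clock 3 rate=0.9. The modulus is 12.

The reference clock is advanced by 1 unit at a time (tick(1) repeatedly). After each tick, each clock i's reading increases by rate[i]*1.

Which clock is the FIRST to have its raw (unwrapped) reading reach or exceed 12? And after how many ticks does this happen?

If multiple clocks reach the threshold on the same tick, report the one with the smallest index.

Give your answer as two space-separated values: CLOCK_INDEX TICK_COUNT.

clock 0: start=0, rate=2.0, needs 12-0 = 12; ticks = ceil(12/2.0) = ceil(6.0000) = 6; reading at tick 6 = 0 + 2.0*6 = 12.0000
clock 1: start=2, rate=0.8, needs 12-2 = 10; ticks = ceil(10/0.8) = ceil(12.5000) = 13; reading at tick 13 = 2 + 0.8*13 = 12.4000
clock 2: start=5, rate=1.25, needs 12-5 = 7; ticks = ceil(7/1.25) = ceil(5.6000) = 6; reading at tick 6 = 5 + 1.25*6 = 12.5000
clock 3: start=4, rate=0.9, needs 12-4 = 8; ticks = ceil(8/0.9) = ceil(8.8889) = 9; reading at tick 9 = 4 + 0.9*9 = 12.1000
Minimum tick count = 6; winners = [0, 2]; smallest index = 0

Answer: 0 6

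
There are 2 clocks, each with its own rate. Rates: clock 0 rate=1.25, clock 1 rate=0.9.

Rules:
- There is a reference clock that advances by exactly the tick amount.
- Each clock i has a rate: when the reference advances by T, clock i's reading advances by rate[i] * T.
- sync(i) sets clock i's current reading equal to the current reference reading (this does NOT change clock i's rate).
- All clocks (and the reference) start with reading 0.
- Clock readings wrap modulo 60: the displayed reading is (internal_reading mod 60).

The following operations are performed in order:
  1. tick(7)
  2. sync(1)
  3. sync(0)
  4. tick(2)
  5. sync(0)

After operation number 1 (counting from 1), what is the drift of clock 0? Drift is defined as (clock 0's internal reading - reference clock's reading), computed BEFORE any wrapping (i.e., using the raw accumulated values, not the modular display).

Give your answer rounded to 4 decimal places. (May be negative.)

Answer: 1.7500

Derivation:
After op 1 tick(7): ref=7.0000 raw=[8.7500 6.3000]
Drift of clock 0 after op 1: 8.7500 - 7.0000 = 1.7500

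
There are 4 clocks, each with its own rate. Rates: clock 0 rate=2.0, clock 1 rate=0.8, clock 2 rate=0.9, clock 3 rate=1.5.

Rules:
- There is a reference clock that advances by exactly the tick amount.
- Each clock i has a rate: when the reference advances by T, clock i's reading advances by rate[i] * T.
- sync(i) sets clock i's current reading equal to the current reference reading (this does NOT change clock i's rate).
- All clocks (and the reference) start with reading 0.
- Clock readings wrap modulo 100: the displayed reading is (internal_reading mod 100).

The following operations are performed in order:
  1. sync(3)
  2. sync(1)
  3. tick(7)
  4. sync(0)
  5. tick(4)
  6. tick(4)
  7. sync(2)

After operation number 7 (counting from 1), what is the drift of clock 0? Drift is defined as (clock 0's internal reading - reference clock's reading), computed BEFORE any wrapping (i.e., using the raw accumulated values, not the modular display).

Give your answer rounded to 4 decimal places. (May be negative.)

Answer: 8.0000

Derivation:
After op 1 sync(3): ref=0.0000 raw=[0.0000 0.0000 0.0000 0.0000]
After op 2 sync(1): ref=0.0000 raw=[0.0000 0.0000 0.0000 0.0000]
After op 3 tick(7): ref=7.0000 raw=[14.0000 5.6000 6.3000 10.5000]
After op 4 sync(0): ref=7.0000 raw=[7.0000 5.6000 6.3000 10.5000]
After op 5 tick(4): ref=11.0000 raw=[15.0000 8.8000 9.9000 16.5000]
After op 6 tick(4): ref=15.0000 raw=[23.0000 12.0000 13.5000 22.5000]
After op 7 sync(2): ref=15.0000 raw=[23.0000 12.0000 15.0000 22.5000]
Drift of clock 0 after op 7: 23.0000 - 15.0000 = 8.0000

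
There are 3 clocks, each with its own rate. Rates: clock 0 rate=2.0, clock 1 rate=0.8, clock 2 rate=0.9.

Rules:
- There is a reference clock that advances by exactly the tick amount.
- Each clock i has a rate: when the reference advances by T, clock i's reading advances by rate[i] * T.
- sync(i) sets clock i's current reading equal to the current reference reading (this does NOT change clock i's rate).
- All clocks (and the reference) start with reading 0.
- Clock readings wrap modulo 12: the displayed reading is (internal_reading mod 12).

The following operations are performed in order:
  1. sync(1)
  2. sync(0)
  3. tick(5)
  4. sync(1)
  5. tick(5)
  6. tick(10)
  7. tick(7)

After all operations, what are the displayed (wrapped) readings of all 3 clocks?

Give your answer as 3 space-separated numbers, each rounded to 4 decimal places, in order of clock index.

After op 1 sync(1): ref=0.0000 raw=[0.0000 0.0000 0.0000]
After op 2 sync(0): ref=0.0000 raw=[0.0000 0.0000 0.0000]
After op 3 tick(5): ref=5.0000 raw=[10.0000 4.0000 4.5000]
After op 4 sync(1): ref=5.0000 raw=[10.0000 5.0000 4.5000]
After op 5 tick(5): ref=10.0000 raw=[20.0000 9.0000 9.0000]
After op 6 tick(10): ref=20.0000 raw=[40.0000 17.0000 18.0000]
After op 7 tick(7): ref=27.0000 raw=[54.0000 22.6000 24.3000]
Wrap final raw readings (mod 12): 54.0000 mod 12 = 6.0000; 22.6000 mod 12 = 10.6000; 24.3000 mod 12 = 0.3000

Answer: 6.0000 10.6000 0.3000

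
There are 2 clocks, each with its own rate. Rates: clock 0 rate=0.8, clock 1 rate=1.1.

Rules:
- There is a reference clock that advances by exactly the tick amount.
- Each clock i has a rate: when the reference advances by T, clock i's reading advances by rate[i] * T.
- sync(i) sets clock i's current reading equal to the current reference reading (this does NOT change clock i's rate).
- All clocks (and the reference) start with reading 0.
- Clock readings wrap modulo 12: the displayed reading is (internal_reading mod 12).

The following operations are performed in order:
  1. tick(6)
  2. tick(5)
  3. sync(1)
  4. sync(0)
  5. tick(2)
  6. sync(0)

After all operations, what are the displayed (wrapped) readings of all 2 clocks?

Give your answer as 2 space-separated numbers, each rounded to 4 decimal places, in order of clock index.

Answer: 1.0000 1.2000

Derivation:
After op 1 tick(6): ref=6.0000 raw=[4.8000 6.6000]
After op 2 tick(5): ref=11.0000 raw=[8.8000 12.1000]
After op 3 sync(1): ref=11.0000 raw=[8.8000 11.0000]
After op 4 sync(0): ref=11.0000 raw=[11.0000 11.0000]
After op 5 tick(2): ref=13.0000 raw=[12.6000 13.2000]
After op 6 sync(0): ref=13.0000 raw=[13.0000 13.2000]
Wrap final raw readings (mod 12): 13.0000 mod 12 = 1.0000; 13.2000 mod 12 = 1.2000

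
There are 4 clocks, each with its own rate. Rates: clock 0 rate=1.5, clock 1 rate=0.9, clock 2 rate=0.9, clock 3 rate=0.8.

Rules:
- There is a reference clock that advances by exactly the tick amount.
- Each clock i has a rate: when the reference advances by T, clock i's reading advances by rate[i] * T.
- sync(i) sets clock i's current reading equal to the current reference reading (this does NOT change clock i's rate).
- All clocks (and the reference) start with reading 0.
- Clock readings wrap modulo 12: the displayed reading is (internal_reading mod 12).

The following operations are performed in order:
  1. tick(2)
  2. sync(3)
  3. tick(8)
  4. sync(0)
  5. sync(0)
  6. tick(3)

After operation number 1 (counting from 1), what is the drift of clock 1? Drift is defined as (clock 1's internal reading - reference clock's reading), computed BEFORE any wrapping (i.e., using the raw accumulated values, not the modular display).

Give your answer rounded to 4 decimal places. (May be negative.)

Answer: -0.2000

Derivation:
After op 1 tick(2): ref=2.0000 raw=[3.0000 1.8000 1.8000 1.6000]
Drift of clock 1 after op 1: 1.8000 - 2.0000 = -0.2000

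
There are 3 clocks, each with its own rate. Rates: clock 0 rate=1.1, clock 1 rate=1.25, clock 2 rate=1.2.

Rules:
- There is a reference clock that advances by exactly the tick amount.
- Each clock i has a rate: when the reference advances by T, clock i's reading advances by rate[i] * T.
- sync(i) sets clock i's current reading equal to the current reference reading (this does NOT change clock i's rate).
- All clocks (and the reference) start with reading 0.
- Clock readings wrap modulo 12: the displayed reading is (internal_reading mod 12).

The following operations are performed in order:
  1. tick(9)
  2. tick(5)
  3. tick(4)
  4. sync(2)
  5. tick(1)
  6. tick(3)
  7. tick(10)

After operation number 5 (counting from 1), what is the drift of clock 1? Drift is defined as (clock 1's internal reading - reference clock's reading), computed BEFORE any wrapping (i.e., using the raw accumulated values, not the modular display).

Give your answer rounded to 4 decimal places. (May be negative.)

Answer: 4.7500

Derivation:
After op 1 tick(9): ref=9.0000 raw=[9.9000 11.2500 10.8000]
After op 2 tick(5): ref=14.0000 raw=[15.4000 17.5000 16.8000]
After op 3 tick(4): ref=18.0000 raw=[19.8000 22.5000 21.6000]
After op 4 sync(2): ref=18.0000 raw=[19.8000 22.5000 18.0000]
After op 5 tick(1): ref=19.0000 raw=[20.9000 23.7500 19.2000]
Drift of clock 1 after op 5: 23.7500 - 19.0000 = 4.7500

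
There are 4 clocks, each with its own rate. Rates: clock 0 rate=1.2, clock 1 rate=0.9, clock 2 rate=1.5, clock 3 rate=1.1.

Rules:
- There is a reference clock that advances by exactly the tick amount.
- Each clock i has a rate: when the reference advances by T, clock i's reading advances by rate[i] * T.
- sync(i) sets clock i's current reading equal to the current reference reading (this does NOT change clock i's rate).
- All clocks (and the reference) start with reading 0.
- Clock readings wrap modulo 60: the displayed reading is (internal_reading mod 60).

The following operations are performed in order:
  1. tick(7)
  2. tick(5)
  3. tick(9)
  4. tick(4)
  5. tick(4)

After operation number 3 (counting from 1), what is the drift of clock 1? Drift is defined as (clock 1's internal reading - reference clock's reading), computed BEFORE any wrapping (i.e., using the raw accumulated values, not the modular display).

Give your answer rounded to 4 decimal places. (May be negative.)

After op 1 tick(7): ref=7.0000 raw=[8.4000 6.3000 10.5000 7.7000]
After op 2 tick(5): ref=12.0000 raw=[14.4000 10.8000 18.0000 13.2000]
After op 3 tick(9): ref=21.0000 raw=[25.2000 18.9000 31.5000 23.1000]
Drift of clock 1 after op 3: 18.9000 - 21.0000 = -2.1000

Answer: -2.1000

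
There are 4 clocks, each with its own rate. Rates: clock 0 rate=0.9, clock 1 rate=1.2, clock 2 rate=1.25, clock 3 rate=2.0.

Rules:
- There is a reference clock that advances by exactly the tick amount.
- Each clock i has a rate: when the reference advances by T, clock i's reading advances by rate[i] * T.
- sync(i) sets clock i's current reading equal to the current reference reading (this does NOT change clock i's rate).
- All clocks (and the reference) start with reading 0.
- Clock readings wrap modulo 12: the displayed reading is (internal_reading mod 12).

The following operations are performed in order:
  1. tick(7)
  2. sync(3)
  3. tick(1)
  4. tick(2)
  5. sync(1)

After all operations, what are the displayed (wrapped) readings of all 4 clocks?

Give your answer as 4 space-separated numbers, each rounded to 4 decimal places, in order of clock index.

Answer: 9.0000 10.0000 0.5000 1.0000

Derivation:
After op 1 tick(7): ref=7.0000 raw=[6.3000 8.4000 8.7500 14.0000]
After op 2 sync(3): ref=7.0000 raw=[6.3000 8.4000 8.7500 7.0000]
After op 3 tick(1): ref=8.0000 raw=[7.2000 9.6000 10.0000 9.0000]
After op 4 tick(2): ref=10.0000 raw=[9.0000 12.0000 12.5000 13.0000]
After op 5 sync(1): ref=10.0000 raw=[9.0000 10.0000 12.5000 13.0000]
Wrap final raw readings (mod 12): 9.0000 mod 12 = 9.0000; 10.0000 mod 12 = 10.0000; 12.5000 mod 12 = 0.5000; 13.0000 mod 12 = 1.0000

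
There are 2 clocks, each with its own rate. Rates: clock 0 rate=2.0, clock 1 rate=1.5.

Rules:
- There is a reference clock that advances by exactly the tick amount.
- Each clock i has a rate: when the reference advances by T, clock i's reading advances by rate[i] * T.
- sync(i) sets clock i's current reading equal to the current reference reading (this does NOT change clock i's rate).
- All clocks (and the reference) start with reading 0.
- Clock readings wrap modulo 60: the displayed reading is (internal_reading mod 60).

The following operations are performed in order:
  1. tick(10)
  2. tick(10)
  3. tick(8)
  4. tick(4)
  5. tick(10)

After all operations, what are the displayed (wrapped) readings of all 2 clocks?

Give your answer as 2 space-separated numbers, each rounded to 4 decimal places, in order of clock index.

After op 1 tick(10): ref=10.0000 raw=[20.0000 15.0000]
After op 2 tick(10): ref=20.0000 raw=[40.0000 30.0000]
After op 3 tick(8): ref=28.0000 raw=[56.0000 42.0000]
After op 4 tick(4): ref=32.0000 raw=[64.0000 48.0000]
After op 5 tick(10): ref=42.0000 raw=[84.0000 63.0000]
Wrap final raw readings (mod 60): 84.0000 mod 60 = 24.0000; 63.0000 mod 60 = 3.0000

Answer: 24.0000 3.0000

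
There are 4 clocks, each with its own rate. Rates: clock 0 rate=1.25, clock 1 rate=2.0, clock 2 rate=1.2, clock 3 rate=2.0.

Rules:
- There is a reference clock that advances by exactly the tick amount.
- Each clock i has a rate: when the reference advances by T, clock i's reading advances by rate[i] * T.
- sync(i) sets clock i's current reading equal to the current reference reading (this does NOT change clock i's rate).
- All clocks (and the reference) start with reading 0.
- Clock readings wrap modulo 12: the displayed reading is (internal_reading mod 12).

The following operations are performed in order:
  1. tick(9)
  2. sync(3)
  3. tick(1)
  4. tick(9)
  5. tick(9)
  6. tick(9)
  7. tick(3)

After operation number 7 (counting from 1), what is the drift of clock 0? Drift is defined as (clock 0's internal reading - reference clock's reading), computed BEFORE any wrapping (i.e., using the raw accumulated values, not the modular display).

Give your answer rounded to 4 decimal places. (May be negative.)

Answer: 10.0000

Derivation:
After op 1 tick(9): ref=9.0000 raw=[11.2500 18.0000 10.8000 18.0000]
After op 2 sync(3): ref=9.0000 raw=[11.2500 18.0000 10.8000 9.0000]
After op 3 tick(1): ref=10.0000 raw=[12.5000 20.0000 12.0000 11.0000]
After op 4 tick(9): ref=19.0000 raw=[23.7500 38.0000 22.8000 29.0000]
After op 5 tick(9): ref=28.0000 raw=[35.0000 56.0000 33.6000 47.0000]
After op 6 tick(9): ref=37.0000 raw=[46.2500 74.0000 44.4000 65.0000]
After op 7 tick(3): ref=40.0000 raw=[50.0000 80.0000 48.0000 71.0000]
Drift of clock 0 after op 7: 50.0000 - 40.0000 = 10.0000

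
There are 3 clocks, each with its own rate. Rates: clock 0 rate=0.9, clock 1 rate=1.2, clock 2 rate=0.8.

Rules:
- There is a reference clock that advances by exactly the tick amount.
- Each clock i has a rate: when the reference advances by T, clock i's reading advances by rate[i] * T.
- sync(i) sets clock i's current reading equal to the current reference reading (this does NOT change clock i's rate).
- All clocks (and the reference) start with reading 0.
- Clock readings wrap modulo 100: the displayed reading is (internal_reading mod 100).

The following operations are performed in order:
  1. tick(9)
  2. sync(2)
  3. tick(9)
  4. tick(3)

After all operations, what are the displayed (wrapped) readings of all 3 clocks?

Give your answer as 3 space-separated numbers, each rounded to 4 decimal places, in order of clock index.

After op 1 tick(9): ref=9.0000 raw=[8.1000 10.8000 7.2000]
After op 2 sync(2): ref=9.0000 raw=[8.1000 10.8000 9.0000]
After op 3 tick(9): ref=18.0000 raw=[16.2000 21.6000 16.2000]
After op 4 tick(3): ref=21.0000 raw=[18.9000 25.2000 18.6000]
Wrap final raw readings (mod 100): 18.9000 mod 100 = 18.9000; 25.2000 mod 100 = 25.2000; 18.6000 mod 100 = 18.6000

Answer: 18.9000 25.2000 18.6000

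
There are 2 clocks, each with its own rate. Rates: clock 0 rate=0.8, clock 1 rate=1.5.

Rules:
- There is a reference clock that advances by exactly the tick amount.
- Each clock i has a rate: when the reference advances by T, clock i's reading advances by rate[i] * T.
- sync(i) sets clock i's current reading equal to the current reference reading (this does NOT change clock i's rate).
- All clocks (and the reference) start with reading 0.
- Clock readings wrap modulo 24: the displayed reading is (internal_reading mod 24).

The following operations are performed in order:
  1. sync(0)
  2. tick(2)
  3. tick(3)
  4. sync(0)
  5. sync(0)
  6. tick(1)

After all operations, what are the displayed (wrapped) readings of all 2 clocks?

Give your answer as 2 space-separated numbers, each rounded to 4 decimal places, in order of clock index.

Answer: 5.8000 9.0000

Derivation:
After op 1 sync(0): ref=0.0000 raw=[0.0000 0.0000]
After op 2 tick(2): ref=2.0000 raw=[1.6000 3.0000]
After op 3 tick(3): ref=5.0000 raw=[4.0000 7.5000]
After op 4 sync(0): ref=5.0000 raw=[5.0000 7.5000]
After op 5 sync(0): ref=5.0000 raw=[5.0000 7.5000]
After op 6 tick(1): ref=6.0000 raw=[5.8000 9.0000]
Wrap final raw readings (mod 24): 5.8000 mod 24 = 5.8000; 9.0000 mod 24 = 9.0000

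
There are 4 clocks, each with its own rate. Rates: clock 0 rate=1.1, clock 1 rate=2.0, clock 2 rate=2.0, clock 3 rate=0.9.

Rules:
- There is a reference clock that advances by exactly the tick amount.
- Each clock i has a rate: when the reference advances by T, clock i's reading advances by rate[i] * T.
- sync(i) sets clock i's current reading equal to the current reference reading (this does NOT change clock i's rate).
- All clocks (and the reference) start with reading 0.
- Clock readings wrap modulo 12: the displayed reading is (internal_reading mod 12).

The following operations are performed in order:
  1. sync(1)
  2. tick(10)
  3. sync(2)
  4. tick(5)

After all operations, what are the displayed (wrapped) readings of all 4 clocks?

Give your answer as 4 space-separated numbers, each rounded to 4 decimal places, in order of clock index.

After op 1 sync(1): ref=0.0000 raw=[0.0000 0.0000 0.0000 0.0000]
After op 2 tick(10): ref=10.0000 raw=[11.0000 20.0000 20.0000 9.0000]
After op 3 sync(2): ref=10.0000 raw=[11.0000 20.0000 10.0000 9.0000]
After op 4 tick(5): ref=15.0000 raw=[16.5000 30.0000 20.0000 13.5000]
Wrap final raw readings (mod 12): 16.5000 mod 12 = 4.5000; 30.0000 mod 12 = 6.0000; 20.0000 mod 12 = 8.0000; 13.5000 mod 12 = 1.5000

Answer: 4.5000 6.0000 8.0000 1.5000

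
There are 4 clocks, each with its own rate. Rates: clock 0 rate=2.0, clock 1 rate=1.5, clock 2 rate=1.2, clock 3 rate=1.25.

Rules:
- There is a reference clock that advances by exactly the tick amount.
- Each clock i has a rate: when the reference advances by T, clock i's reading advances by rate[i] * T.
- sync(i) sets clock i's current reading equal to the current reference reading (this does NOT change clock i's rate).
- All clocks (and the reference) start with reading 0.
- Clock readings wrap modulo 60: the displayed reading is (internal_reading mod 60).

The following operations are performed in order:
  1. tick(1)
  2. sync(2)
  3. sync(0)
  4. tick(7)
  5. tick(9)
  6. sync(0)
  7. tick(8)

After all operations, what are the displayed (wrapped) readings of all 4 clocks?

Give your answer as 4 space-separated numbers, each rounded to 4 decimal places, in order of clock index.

After op 1 tick(1): ref=1.0000 raw=[2.0000 1.5000 1.2000 1.2500]
After op 2 sync(2): ref=1.0000 raw=[2.0000 1.5000 1.0000 1.2500]
After op 3 sync(0): ref=1.0000 raw=[1.0000 1.5000 1.0000 1.2500]
After op 4 tick(7): ref=8.0000 raw=[15.0000 12.0000 9.4000 10.0000]
After op 5 tick(9): ref=17.0000 raw=[33.0000 25.5000 20.2000 21.2500]
After op 6 sync(0): ref=17.0000 raw=[17.0000 25.5000 20.2000 21.2500]
After op 7 tick(8): ref=25.0000 raw=[33.0000 37.5000 29.8000 31.2500]
Wrap final raw readings (mod 60): 33.0000 mod 60 = 33.0000; 37.5000 mod 60 = 37.5000; 29.8000 mod 60 = 29.8000; 31.2500 mod 60 = 31.2500

Answer: 33.0000 37.5000 29.8000 31.2500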